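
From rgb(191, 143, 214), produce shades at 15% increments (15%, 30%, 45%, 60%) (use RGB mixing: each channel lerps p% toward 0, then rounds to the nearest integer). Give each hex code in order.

#a27ab6, #866496, #694f76, #4c3956

15%: (191 − 28.65 = 162.35→162, 143 − 21.45 = 121.55→122, 214 − 32.1 = 181.9→182) → #a27ab6
30%: (191 − 57.3 = 133.7→134, 143 − 42.9 = 100.1→100, 214 − 64.2 = 149.8→150) → #866496
45%: (191 − 85.95 = 105.05→105, 143 − 64.35 = 78.65→79, 214 − 96.3 = 117.7→118) → #694f76
60%: (191 − 114.6 = 76.4→76, 143 − 85.8 = 57.2→57, 214 − 128.4 = 85.6→86) → #4c3956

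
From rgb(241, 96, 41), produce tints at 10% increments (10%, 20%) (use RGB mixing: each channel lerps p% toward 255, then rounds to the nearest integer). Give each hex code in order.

10%: (241 + 1.4 = 242.4→242, 96 + 15.9 = 111.9→112, 41 + 21.4 = 62.4→62) → #f2703e
20%: (241 + 2.8 = 243.8→244, 96 + 31.8 = 127.8→128, 41 + 42.8 = 83.8→84) → #f48054

#f2703e, #f48054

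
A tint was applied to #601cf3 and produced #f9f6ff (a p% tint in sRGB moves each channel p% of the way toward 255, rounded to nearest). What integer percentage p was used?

96%

#601cf3 is rgb(96, 28, 243); #f9f6ff is rgb(249, 246, 255).
On the G channel (widest range): 246 ≈ 28 + (p/100)(255 − 28), so p ≈ 100×(246 − 28)/(255 − 28) = 21800/227 = 96.04.
p = 96 reproduces all three channels after rounding.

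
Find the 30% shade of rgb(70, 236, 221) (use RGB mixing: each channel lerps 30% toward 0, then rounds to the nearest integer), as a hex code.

#31a59b

Per channel, c → c + 0.3(0 − c):
  R: 70 − 21 = 49 → 49
  G: 236 + 0.3×(0−236) = 236 − 70.8 = 165.2 → 165
  B: 221 + 0.3×(0−221) = 221 − 66.3 = 154.7 → 155
rgb(49, 165, 155) = #31a59b.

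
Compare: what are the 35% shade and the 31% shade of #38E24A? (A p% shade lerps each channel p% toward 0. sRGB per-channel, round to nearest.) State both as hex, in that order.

#38E24A is rgb(56, 226, 74).
35% shade:
  R: 56 − 19.6 = 36.4 → 36
  G: 226 + 0.35×(0−226) = 226 − 79.1 = 146.9 → 147
  B: 74 + 0.35×(0−74) = 74 − 25.9 = 48.1 → 48
  → #249330
31% shade:
  R: 56 + 0.31×(0−56) = 56 − 17.36 = 38.64 → 39
  G: 226 − 70.06 = 155.94 → 156
  B: 74 + 0.31×(0−74) = 74 − 22.94 = 51.06 → 51
  → #279C33

#249330, #279C33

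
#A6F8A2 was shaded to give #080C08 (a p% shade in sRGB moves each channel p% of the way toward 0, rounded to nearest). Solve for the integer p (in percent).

#A6F8A2 is rgb(166, 248, 162); #080C08 is rgb(8, 12, 8).
On the G channel (widest range): 12 ≈ 248 + (p/100)(0 − 248), so p ≈ 100×(12 − 248)/(0 − 248) = -23600/-248 = 95.16.
p = 95 reproduces all three channels after rounding.

95%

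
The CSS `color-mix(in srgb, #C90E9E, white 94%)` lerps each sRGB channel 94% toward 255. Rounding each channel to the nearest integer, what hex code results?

#FCF1F9

#C90E9E is rgb(201, 14, 158).
Per channel, c → c + 0.94(255 − c):
  R: 201 + 50.76 = 251.76 → 252
  G: 14 + 226.54 = 240.54 → 241
  B: 158 + 0.94×(255−158) = 158 + 91.18 = 249.18 → 249
rgb(252, 241, 249) = #FCF1F9.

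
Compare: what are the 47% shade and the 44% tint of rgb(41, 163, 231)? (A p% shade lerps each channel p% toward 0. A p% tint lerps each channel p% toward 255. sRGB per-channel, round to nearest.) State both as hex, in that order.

47% shade:
  R: 41 + 0.47×(0−41) = 41 − 19.27 = 21.73 → 22
  G: 163 − 76.61 = 86.39 → 86
  B: 231 + 0.47×(0−231) = 231 − 108.57 = 122.43 → 122
  → #16567A
44% tint:
  R: 41 + 0.44×(255−41) = 41 + 94.16 = 135.16 → 135
  G: 163 + 40.48 = 203.48 → 203
  B: 231 + 0.44×(255−231) = 231 + 10.56 = 241.56 → 242
  → #87CBF2

#16567A, #87CBF2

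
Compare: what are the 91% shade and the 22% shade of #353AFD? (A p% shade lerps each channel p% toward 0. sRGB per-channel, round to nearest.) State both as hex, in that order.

#353AFD is rgb(53, 58, 253).
91% shade:
  R: 53 + 0.91×(0−53) = 53 − 48.23 = 4.77 → 5
  G: 58 − 52.78 = 5.22 → 5
  B: 253 + 0.91×(0−253) = 253 − 230.23 = 22.77 → 23
  → #050517
22% shade:
  R: 53 − 11.66 = 41.34 → 41
  G: 58 + 0.22×(0−58) = 58 − 12.76 = 45.24 → 45
  B: 253 − 55.66 = 197.34 → 197
  → #292DC5

#050517, #292DC5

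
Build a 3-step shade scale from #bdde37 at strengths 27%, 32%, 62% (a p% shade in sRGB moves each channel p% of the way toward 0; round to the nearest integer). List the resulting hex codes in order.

#8aa228, #819725, #485415

#bdde37 is rgb(189, 222, 55).
27%: (189 − 51.03 = 137.97→138, 222 − 59.94 = 162.06→162, 55 − 14.85 = 40.15→40) → #8aa228
32%: (189 − 60.48 = 128.52→129, 222 − 71.04 = 150.96→151, 55 − 17.6 = 37.4→37) → #819725
62%: (189 − 117.18 = 71.82→72, 222 − 137.64 = 84.36→84, 55 − 34.1 = 20.9→21) → #485415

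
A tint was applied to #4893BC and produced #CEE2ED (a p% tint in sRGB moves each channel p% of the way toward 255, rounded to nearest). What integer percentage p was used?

73%

#4893BC is rgb(72, 147, 188); #CEE2ED is rgb(206, 226, 237).
On the R channel (widest range): 206 ≈ 72 + (p/100)(255 − 72), so p ≈ 100×(206 − 72)/(255 − 72) = 13400/183 = 73.22.
p = 73 reproduces all three channels after rounding.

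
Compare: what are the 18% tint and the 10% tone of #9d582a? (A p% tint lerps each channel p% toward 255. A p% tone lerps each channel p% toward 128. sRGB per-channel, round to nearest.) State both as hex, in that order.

#9d582a is rgb(157, 88, 42).
18% tint:
  R: 157 + 0.18×(255−157) = 157 + 17.64 = 174.64 → 175
  G: 88 + 30.06 = 118.06 → 118
  B: 42 + 0.18×(255−42) = 42 + 38.34 = 80.34 → 80
  → #af7650
10% tone:
  R: 157 − 2.9 = 154.1 → 154
  G: 88 + 0.1×(128−88) = 88 + 4 = 92 → 92
  B: 42 + 8.6 = 50.6 → 51
  → #9a5c33

#af7650, #9a5c33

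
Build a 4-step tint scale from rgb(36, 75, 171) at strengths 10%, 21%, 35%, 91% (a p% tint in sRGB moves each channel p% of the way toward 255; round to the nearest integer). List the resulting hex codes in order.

10%: (36 + 21.9 = 57.9→58, 75 + 18 = 93→93, 171 + 8.4 = 179.4→179) → #3A5DB3
21%: (36 + 45.99 = 81.99→82, 75 + 37.8 = 112.8→113, 171 + 17.64 = 188.64→189) → #5271BD
35%: (36 + 76.65 = 112.65→113, 75 + 63 = 138→138, 171 + 29.4 = 200.4→200) → #718AC8
91%: (36 + 199.29 = 235.29→235, 75 + 163.8 = 238.8→239, 171 + 76.44 = 247.44→247) → #EBEFF7

#3A5DB3, #5271BD, #718AC8, #EBEFF7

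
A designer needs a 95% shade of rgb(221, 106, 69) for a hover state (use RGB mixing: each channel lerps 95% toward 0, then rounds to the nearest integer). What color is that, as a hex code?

A 95% shade moves each channel 95% toward 0:
  R: 221 − 209.95 = 11.05 → 11
  G: 106 + 0.95×(0−106) = 106 − 100.7 = 5.3 → 5
  B: 69 − 65.55 = 3.45 → 3
rgb(11, 5, 3) = #0B0503.

#0B0503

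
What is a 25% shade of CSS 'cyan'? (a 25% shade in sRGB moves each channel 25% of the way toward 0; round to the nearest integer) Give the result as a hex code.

CSS cyan is rgb(0, 255, 255).
A 25% shade moves each channel 25% toward 0:
  R: 0 + 0 = 0 → 0
  G: 255 − 63.75 = 191.25 → 191
  B: 255 − 63.75 = 191.25 → 191
rgb(0, 191, 191) = #00bfbf.

#00bfbf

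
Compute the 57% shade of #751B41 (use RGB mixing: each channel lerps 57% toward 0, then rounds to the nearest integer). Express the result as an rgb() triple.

#751B41 is rgb(117, 27, 65).
Per channel, c → c + 0.57(0 − c):
  R: 117 + 0.57×(0−117) = 117 − 66.69 = 50.31 → 50
  G: 27 − 15.39 = 11.61 → 12
  B: 65 − 37.05 = 27.95 → 28

rgb(50, 12, 28)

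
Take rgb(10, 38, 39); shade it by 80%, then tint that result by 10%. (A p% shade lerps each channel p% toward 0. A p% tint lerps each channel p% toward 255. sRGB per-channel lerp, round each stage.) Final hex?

Lerp each channel 80% toward 0:
  R: 10 + 0.8×(0−10) = 10 − 8 = 2 → 2
  G: 38 + 0.8×(0−38) = 38 − 30.4 = 7.6 → 8
  B: 39 + 0.8×(0−39) = 39 − 31.2 = 7.8 → 8
After the shade: rgb(2, 8, 8) = #020808.
Lerp each channel 10% toward 255:
  R: 2 + 0.1×(255−2) = 2 + 25.3 = 27.3 → 27
  G: 8 + 0.1×(255−8) = 8 + 24.7 = 32.7 → 33
  B: 8 + 0.1×(255−8) = 8 + 24.7 = 32.7 → 33
rgb(27, 33, 33) = #1b2121.

#1b2121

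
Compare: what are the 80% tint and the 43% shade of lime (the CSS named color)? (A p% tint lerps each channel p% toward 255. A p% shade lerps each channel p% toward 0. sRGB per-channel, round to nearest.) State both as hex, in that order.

CSS lime is rgb(0, 255, 0).
80% tint:
  R: 0 + 0.8×(255−0) = 0 + 204 = 204 → 204
  G: 255 + 0.8×(255−255) = 255 + 0 = 255 → 255
  B: 0 + 0.8×(255−0) = 0 + 204 = 204 → 204
  → #CCFFCC
43% shade:
  R: 0 + 0.43×(0−0) = 0 + 0 = 0 → 0
  G: 255 − 109.65 = 145.35 → 145
  B: 0 + 0.43×(0−0) = 0 + 0 = 0 → 0
  → #009100

#CCFFCC, #009100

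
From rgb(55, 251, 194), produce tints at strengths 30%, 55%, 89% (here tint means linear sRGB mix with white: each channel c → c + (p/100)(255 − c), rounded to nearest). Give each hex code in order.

#73FCD4, #A5FDE4, #E9FFF8

30%: (55 + 60 = 115→115, 251 + 1.2 = 252.2→252, 194 + 18.3 = 212.3→212) → #73FCD4
55%: (55 + 110 = 165→165, 251 + 2.2 = 253.2→253, 194 + 33.55 = 227.55→228) → #A5FDE4
89%: (55 + 178 = 233→233, 251 + 3.56 = 254.56→255, 194 + 54.29 = 248.29→248) → #E9FFF8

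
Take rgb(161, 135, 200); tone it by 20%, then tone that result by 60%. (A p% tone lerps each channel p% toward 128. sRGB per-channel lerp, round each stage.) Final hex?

#8A8297

Lerp each channel 20% toward 128:
  R: 161 + 0.2×(128−161) = 161 − 6.6 = 154.4 → 154
  G: 135 − 1.4 = 133.6 → 134
  B: 200 + 0.2×(128−200) = 200 − 14.4 = 185.6 → 186
After the tone: rgb(154, 134, 186) = #9A86BA.
Lerp each channel 60% toward 128:
  R: 154 + 0.6×(128−154) = 154 − 15.6 = 138.4 → 138
  G: 134 + 0.6×(128−134) = 134 − 3.6 = 130.4 → 130
  B: 186 + 0.6×(128−186) = 186 − 34.8 = 151.2 → 151
rgb(138, 130, 151) = #8A8297.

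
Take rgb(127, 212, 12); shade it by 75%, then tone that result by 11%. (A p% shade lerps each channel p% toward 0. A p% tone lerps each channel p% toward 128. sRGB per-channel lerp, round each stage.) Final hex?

#2b3d11

Lerp each channel 75% toward 0:
  R: 127 − 95.25 = 31.75 → 32
  G: 212 − 159 = 53 → 53
  B: 12 − 9 = 3 → 3
After the shade: rgb(32, 53, 3) = #203503.
Lerp each channel 11% toward 128:
  R: 32 + 0.11×(128−32) = 32 + 10.56 = 42.56 → 43
  G: 53 + 0.11×(128−53) = 53 + 8.25 = 61.25 → 61
  B: 3 + 13.75 = 16.75 → 17
rgb(43, 61, 17) = #2b3d11.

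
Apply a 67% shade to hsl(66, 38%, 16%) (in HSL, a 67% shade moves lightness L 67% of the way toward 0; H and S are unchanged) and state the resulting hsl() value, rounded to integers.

hsl(66, 38%, 5%)

L moves 67% from 16 toward 0: 16 − 10.72 = 5.28 → 5.
H and S are unchanged.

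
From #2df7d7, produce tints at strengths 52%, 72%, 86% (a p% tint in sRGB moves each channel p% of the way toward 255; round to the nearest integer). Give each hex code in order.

#2df7d7 is rgb(45, 247, 215).
52%: (45 + 109.2 = 154.2→154, 247 + 4.16 = 251.16→251, 215 + 20.8 = 235.8→236) → #9afbec
72%: (45 + 151.2 = 196.2→196, 247 + 5.76 = 252.76→253, 215 + 28.8 = 243.8→244) → #c4fdf4
86%: (45 + 180.6 = 225.6→226, 247 + 6.88 = 253.88→254, 215 + 34.4 = 249.4→249) → #e2fef9

#9afbec, #c4fdf4, #e2fef9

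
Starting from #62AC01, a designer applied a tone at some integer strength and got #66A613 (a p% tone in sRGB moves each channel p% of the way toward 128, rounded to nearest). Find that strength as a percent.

#62AC01 is rgb(98, 172, 1); #66A613 is rgb(102, 166, 19).
On the B channel (widest range): 19 ≈ 1 + (p/100)(128 − 1), so p ≈ 100×(19 − 1)/(128 − 1) = 1800/127 = 14.17.
p = 14 reproduces all three channels after rounding.

14%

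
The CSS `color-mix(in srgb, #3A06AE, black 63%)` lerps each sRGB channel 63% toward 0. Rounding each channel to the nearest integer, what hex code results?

#150240

#3A06AE is rgb(58, 6, 174).
Lerp each channel 63% toward 0:
  R: 58 + 0.63×(0−58) = 58 − 36.54 = 21.46 → 21
  G: 6 − 3.78 = 2.22 → 2
  B: 174 + 0.63×(0−174) = 174 − 109.62 = 64.38 → 64
rgb(21, 2, 64) = #150240.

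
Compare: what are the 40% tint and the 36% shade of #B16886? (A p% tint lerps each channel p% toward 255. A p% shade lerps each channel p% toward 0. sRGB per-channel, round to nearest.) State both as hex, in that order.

#B16886 is rgb(177, 104, 134).
40% tint:
  R: 177 + 0.4×(255−177) = 177 + 31.2 = 208.2 → 208
  G: 104 + 60.4 = 164.4 → 164
  B: 134 + 48.4 = 182.4 → 182
  → #D0A4B6
36% shade:
  R: 177 + 0.36×(0−177) = 177 − 63.72 = 113.28 → 113
  G: 104 − 37.44 = 66.56 → 67
  B: 134 − 48.24 = 85.76 → 86
  → #714356

#D0A4B6, #714356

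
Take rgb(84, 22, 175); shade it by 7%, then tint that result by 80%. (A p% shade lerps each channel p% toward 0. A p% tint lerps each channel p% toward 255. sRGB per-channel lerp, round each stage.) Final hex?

#dcd0ed

A 7% shade moves each channel 7% toward 0:
  R: 84 + 0.07×(0−84) = 84 − 5.88 = 78.12 → 78
  G: 22 − 1.54 = 20.46 → 20
  B: 175 + 0.07×(0−175) = 175 − 12.25 = 162.75 → 163
After the shade: rgb(78, 20, 163) = #4e14a3.
An 80% tint moves each channel 80% toward 255:
  R: 78 + 0.8×(255−78) = 78 + 141.6 = 219.6 → 220
  G: 20 + 188 = 208 → 208
  B: 163 + 73.6 = 236.6 → 237
rgb(220, 208, 237) = #dcd0ed.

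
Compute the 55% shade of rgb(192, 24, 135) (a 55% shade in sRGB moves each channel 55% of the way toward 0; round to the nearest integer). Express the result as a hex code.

Per channel, c → c + 0.55(0 − c):
  R: 192 − 105.6 = 86.4 → 86
  G: 24 + 0.55×(0−24) = 24 − 13.2 = 10.8 → 11
  B: 135 + 0.55×(0−135) = 135 − 74.25 = 60.75 → 61
rgb(86, 11, 61) = #560B3D.

#560B3D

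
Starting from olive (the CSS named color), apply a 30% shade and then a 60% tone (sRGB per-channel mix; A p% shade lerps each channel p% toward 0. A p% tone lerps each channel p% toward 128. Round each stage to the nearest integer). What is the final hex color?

#71714D

CSS olive is rgb(128, 128, 0).
Lerp each channel 30% toward 0:
  R: 128 − 38.4 = 89.6 → 90
  G: 128 + 0.3×(0−128) = 128 − 38.4 = 89.6 → 90
  B: 0 + 0.3×(0−0) = 0 + 0 = 0 → 0
After the shade: rgb(90, 90, 0) = #5A5A00.
A 60% tone moves each channel 60% toward 128:
  R: 90 + 22.8 = 112.8 → 113
  G: 90 + 22.8 = 112.8 → 113
  B: 0 + 76.8 = 76.8 → 77
rgb(113, 113, 77) = #71714D.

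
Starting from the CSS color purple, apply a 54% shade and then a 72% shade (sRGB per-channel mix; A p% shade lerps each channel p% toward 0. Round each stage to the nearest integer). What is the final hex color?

CSS purple is rgb(128, 0, 128).
Lerp each channel 54% toward 0:
  R: 128 − 69.12 = 58.88 → 59
  G: 0 + 0 = 0 → 0
  B: 128 + 0.54×(0−128) = 128 − 69.12 = 58.88 → 59
After the shade: rgb(59, 0, 59) = #3B003B.
Lerp each channel 72% toward 0:
  R: 59 + 0.72×(0−59) = 59 − 42.48 = 16.52 → 17
  G: 0 + 0.72×(0−0) = 0 + 0 = 0 → 0
  B: 59 + 0.72×(0−59) = 59 − 42.48 = 16.52 → 17
rgb(17, 0, 17) = #110011.

#110011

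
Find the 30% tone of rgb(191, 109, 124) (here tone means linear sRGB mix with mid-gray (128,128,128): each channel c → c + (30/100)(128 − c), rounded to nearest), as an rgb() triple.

Lerp each channel 30% toward 128:
  R: 191 + 0.3×(128−191) = 191 − 18.9 = 172.1 → 172
  G: 109 + 0.3×(128−109) = 109 + 5.7 = 114.7 → 115
  B: 124 + 0.3×(128−124) = 124 + 1.2 = 125.2 → 125

rgb(172, 115, 125)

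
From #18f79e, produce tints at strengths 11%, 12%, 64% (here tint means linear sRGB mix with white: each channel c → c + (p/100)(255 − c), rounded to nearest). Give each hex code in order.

#31f8a9, #34f8aa, #acfcdc

#18f79e is rgb(24, 247, 158).
11%: (24 + 25.41 = 49.41→49, 247 + 0.88 = 247.88→248, 158 + 10.67 = 168.67→169) → #31f8a9
12%: (24 + 27.72 = 51.72→52, 247 + 0.96 = 247.96→248, 158 + 11.64 = 169.64→170) → #34f8aa
64%: (24 + 147.84 = 171.84→172, 247 + 5.12 = 252.12→252, 158 + 62.08 = 220.08→220) → #acfcdc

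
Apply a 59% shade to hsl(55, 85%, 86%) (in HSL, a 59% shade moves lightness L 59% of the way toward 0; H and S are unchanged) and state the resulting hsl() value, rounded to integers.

L moves 59% from 86 toward 0: 86 − 50.74 = 35.26 → 35.
H and S are unchanged.

hsl(55, 85%, 35%)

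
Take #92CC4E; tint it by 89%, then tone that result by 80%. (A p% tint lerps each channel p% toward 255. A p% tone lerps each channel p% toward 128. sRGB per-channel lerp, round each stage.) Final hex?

#979896

#92CC4E is rgb(146, 204, 78).
An 89% tint moves each channel 89% toward 255:
  R: 146 + 0.89×(255−146) = 146 + 97.01 = 243.01 → 243
  G: 204 + 45.39 = 249.39 → 249
  B: 78 + 157.53 = 235.53 → 236
After the tint: rgb(243, 249, 236) = #F3F9EC.
Lerp each channel 80% toward 128:
  R: 243 − 92 = 151 → 151
  G: 249 + 0.8×(128−249) = 249 − 96.8 = 152.2 → 152
  B: 236 − 86.4 = 149.6 → 150
rgb(151, 152, 150) = #979896.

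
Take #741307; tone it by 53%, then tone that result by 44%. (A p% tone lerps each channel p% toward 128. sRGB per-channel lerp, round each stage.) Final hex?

#7D6360

#741307 is rgb(116, 19, 7).
A 53% tone moves each channel 53% toward 128:
  R: 116 + 6.36 = 122.36 → 122
  G: 19 + 0.53×(128−19) = 19 + 57.77 = 76.77 → 77
  B: 7 + 64.13 = 71.13 → 71
After the tone: rgb(122, 77, 71) = #7A4D47.
Lerp each channel 44% toward 128:
  R: 122 + 0.44×(128−122) = 122 + 2.64 = 124.64 → 125
  G: 77 + 0.44×(128−77) = 77 + 22.44 = 99.44 → 99
  B: 71 + 0.44×(128−71) = 71 + 25.08 = 96.08 → 96
rgb(125, 99, 96) = #7D6360.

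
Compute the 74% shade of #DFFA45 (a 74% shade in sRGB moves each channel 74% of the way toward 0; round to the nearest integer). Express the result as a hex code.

#3A4112

#DFFA45 is rgb(223, 250, 69).
Per channel, c → c + 0.74(0 − c):
  R: 223 + 0.74×(0−223) = 223 − 165.02 = 57.98 → 58
  G: 250 − 185 = 65 → 65
  B: 69 + 0.74×(0−69) = 69 − 51.06 = 17.94 → 18
rgb(58, 65, 18) = #3A4112.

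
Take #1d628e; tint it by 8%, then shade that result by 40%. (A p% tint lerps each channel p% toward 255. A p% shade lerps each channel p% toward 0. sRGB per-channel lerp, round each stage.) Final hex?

#1c435b

#1d628e is rgb(29, 98, 142).
Lerp each channel 8% toward 255:
  R: 29 + 18.08 = 47.08 → 47
  G: 98 + 12.56 = 110.56 → 111
  B: 142 + 9.04 = 151.04 → 151
After the tint: rgb(47, 111, 151) = #2f6f97.
A 40% shade moves each channel 40% toward 0:
  R: 47 + 0.4×(0−47) = 47 − 18.8 = 28.2 → 28
  G: 111 + 0.4×(0−111) = 111 − 44.4 = 66.6 → 67
  B: 151 + 0.4×(0−151) = 151 − 60.4 = 90.6 → 91
rgb(28, 67, 91) = #1c435b.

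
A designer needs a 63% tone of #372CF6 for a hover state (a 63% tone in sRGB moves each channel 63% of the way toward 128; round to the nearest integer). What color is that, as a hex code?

#6561AC

#372CF6 is rgb(55, 44, 246).
Lerp each channel 63% toward 128:
  R: 55 + 45.99 = 100.99 → 101
  G: 44 + 52.92 = 96.92 → 97
  B: 246 + 0.63×(128−246) = 246 − 74.34 = 171.66 → 172
rgb(101, 97, 172) = #6561AC.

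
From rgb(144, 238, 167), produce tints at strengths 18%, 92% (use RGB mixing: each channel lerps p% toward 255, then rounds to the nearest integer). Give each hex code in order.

18%: (144 + 19.98 = 163.98→164, 238 + 3.06 = 241.06→241, 167 + 15.84 = 182.84→183) → #A4F1B7
92%: (144 + 102.12 = 246.12→246, 238 + 15.64 = 253.64→254, 167 + 80.96 = 247.96→248) → #F6FEF8

#A4F1B7, #F6FEF8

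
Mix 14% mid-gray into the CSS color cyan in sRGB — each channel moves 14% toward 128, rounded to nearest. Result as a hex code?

CSS cyan is rgb(0, 255, 255).
Lerp each channel 14% toward 128:
  R: 0 + 17.92 = 17.92 → 18
  G: 255 − 17.78 = 237.22 → 237
  B: 255 + 0.14×(128−255) = 255 − 17.78 = 237.22 → 237
rgb(18, 237, 237) = #12eded.

#12eded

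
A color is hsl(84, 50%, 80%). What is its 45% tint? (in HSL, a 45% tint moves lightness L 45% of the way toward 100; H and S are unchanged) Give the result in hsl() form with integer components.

L moves 45% from 80 toward 100: 80 + 9 = 89 → 89.
H and S are unchanged.

hsl(84, 50%, 89%)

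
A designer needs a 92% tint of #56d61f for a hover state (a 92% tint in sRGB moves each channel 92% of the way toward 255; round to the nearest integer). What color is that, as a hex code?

#56d61f is rgb(86, 214, 31).
Lerp each channel 92% toward 255:
  R: 86 + 155.48 = 241.48 → 241
  G: 214 + 0.92×(255−214) = 214 + 37.72 = 251.72 → 252
  B: 31 + 0.92×(255−31) = 31 + 206.08 = 237.08 → 237
rgb(241, 252, 237) = #f1fced.

#f1fced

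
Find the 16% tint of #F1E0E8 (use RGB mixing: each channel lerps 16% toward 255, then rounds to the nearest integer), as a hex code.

#F3E5EC

#F1E0E8 is rgb(241, 224, 232).
Per channel, c → c + 0.16(255 − c):
  R: 241 + 0.16×(255−241) = 241 + 2.24 = 243.24 → 243
  G: 224 + 0.16×(255−224) = 224 + 4.96 = 228.96 → 229
  B: 232 + 3.68 = 235.68 → 236
rgb(243, 229, 236) = #F3E5EC.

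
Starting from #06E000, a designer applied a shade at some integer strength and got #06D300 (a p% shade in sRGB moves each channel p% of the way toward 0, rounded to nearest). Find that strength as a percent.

6%

#06E000 is rgb(6, 224, 0); #06D300 is rgb(6, 211, 0).
On the G channel (widest range): 211 ≈ 224 + (p/100)(0 − 224), so p ≈ 100×(211 − 224)/(0 − 224) = -1300/-224 = 5.80.
p = 6 reproduces all three channels after rounding.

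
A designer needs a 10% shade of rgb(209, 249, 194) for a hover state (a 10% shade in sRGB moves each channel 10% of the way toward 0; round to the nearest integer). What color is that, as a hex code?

#BCE0AF

Lerp each channel 10% toward 0:
  R: 209 + 0.1×(0−209) = 209 − 20.9 = 188.1 → 188
  G: 249 − 24.9 = 224.1 → 224
  B: 194 + 0.1×(0−194) = 194 − 19.4 = 174.6 → 175
rgb(188, 224, 175) = #BCE0AF.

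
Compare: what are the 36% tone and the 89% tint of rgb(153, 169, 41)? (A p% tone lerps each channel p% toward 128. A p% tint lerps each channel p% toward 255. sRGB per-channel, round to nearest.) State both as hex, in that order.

36% tone:
  R: 153 − 9 = 144 → 144
  G: 169 + 0.36×(128−169) = 169 − 14.76 = 154.24 → 154
  B: 41 + 31.32 = 72.32 → 72
  → #909a48
89% tint:
  R: 153 + 0.89×(255−153) = 153 + 90.78 = 243.78 → 244
  G: 169 + 0.89×(255−169) = 169 + 76.54 = 245.54 → 246
  B: 41 + 0.89×(255−41) = 41 + 190.46 = 231.46 → 231
  → #f4f6e7

#909a48, #f4f6e7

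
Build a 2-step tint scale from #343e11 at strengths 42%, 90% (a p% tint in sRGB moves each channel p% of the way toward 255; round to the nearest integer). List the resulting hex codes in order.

#343e11 is rgb(52, 62, 17).
42%: (52 + 85.26 = 137.26→137, 62 + 81.06 = 143.06→143, 17 + 99.96 = 116.96→117) → #898f75
90%: (52 + 182.7 = 234.7→235, 62 + 173.7 = 235.7→236, 17 + 214.2 = 231.2→231) → #ebece7

#898f75, #ebece7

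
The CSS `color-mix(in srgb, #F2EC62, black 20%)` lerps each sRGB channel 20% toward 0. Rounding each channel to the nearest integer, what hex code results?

#F2EC62 is rgb(242, 236, 98).
A 20% shade moves each channel 20% toward 0:
  R: 242 + 0.2×(0−242) = 242 − 48.4 = 193.6 → 194
  G: 236 + 0.2×(0−236) = 236 − 47.2 = 188.8 → 189
  B: 98 + 0.2×(0−98) = 98 − 19.6 = 78.4 → 78
rgb(194, 189, 78) = #C2BD4E.

#C2BD4E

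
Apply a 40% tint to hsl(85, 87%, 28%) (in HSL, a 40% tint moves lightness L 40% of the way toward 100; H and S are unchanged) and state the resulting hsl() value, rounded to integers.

hsl(85, 87%, 57%)

L moves 40% from 28 toward 100: 28 + 28.8 = 56.8 → 57.
H and S are unchanged.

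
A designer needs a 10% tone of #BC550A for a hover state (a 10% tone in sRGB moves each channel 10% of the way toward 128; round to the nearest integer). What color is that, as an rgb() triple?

#BC550A is rgb(188, 85, 10).
A 10% tone moves each channel 10% toward 128:
  R: 188 − 6 = 182 → 182
  G: 85 + 0.1×(128−85) = 85 + 4.3 = 89.3 → 89
  B: 10 + 11.8 = 21.8 → 22

rgb(182, 89, 22)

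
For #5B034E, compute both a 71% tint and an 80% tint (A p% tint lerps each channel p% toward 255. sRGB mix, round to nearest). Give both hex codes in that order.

#5B034E is rgb(91, 3, 78).
71% tint:
  R: 91 + 0.71×(255−91) = 91 + 116.44 = 207.44 → 207
  G: 3 + 178.92 = 181.92 → 182
  B: 78 + 0.71×(255−78) = 78 + 125.67 = 203.67 → 204
  → #CFB6CC
80% tint:
  R: 91 + 0.8×(255−91) = 91 + 131.2 = 222.2 → 222
  G: 3 + 0.8×(255−3) = 3 + 201.6 = 204.6 → 205
  B: 78 + 0.8×(255−78) = 78 + 141.6 = 219.6 → 220
  → #DECDDC

#CFB6CC, #DECDDC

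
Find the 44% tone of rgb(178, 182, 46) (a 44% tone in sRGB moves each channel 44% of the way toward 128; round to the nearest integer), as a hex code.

Per channel, c → c + 0.44(128 − c):
  R: 178 + 0.44×(128−178) = 178 − 22 = 156 → 156
  G: 182 + 0.44×(128−182) = 182 − 23.76 = 158.24 → 158
  B: 46 + 36.08 = 82.08 → 82
rgb(156, 158, 82) = #9c9e52.

#9c9e52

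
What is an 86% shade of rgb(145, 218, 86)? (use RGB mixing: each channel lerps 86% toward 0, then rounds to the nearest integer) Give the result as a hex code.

Lerp each channel 86% toward 0:
  R: 145 + 0.86×(0−145) = 145 − 124.7 = 20.3 → 20
  G: 218 − 187.48 = 30.52 → 31
  B: 86 − 73.96 = 12.04 → 12
rgb(20, 31, 12) = #141F0C.

#141F0C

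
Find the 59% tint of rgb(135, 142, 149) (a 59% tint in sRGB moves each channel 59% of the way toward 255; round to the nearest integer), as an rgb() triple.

rgb(206, 209, 212)

A 59% tint moves each channel 59% toward 255:
  R: 135 + 0.59×(255−135) = 135 + 70.8 = 205.8 → 206
  G: 142 + 0.59×(255−142) = 142 + 66.67 = 208.67 → 209
  B: 149 + 0.59×(255−149) = 149 + 62.54 = 211.54 → 212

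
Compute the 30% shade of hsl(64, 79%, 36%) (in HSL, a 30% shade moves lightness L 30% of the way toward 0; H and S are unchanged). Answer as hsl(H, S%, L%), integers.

hsl(64, 79%, 25%)

L moves 30% from 36 toward 0: 36 − 10.8 = 25.2 → 25.
H and S are unchanged.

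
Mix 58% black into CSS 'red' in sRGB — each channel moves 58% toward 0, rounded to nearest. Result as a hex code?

CSS red is rgb(255, 0, 0).
A 58% shade moves each channel 58% toward 0:
  R: 255 + 0.58×(0−255) = 255 − 147.9 = 107.1 → 107
  G: 0 + 0.58×(0−0) = 0 + 0 = 0 → 0
  B: 0 + 0 = 0 → 0
rgb(107, 0, 0) = #6b0000.

#6b0000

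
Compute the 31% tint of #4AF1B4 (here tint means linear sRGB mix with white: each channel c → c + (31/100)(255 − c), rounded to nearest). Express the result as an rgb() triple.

#4AF1B4 is rgb(74, 241, 180).
Lerp each channel 31% toward 255:
  R: 74 + 0.31×(255−74) = 74 + 56.11 = 130.11 → 130
  G: 241 + 4.34 = 245.34 → 245
  B: 180 + 0.31×(255−180) = 180 + 23.25 = 203.25 → 203

rgb(130, 245, 203)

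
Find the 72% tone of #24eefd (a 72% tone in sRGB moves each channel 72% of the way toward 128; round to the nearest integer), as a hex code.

#24eefd is rgb(36, 238, 253).
A 72% tone moves each channel 72% toward 128:
  R: 36 + 0.72×(128−36) = 36 + 66.24 = 102.24 → 102
  G: 238 − 79.2 = 158.8 → 159
  B: 253 + 0.72×(128−253) = 253 − 90 = 163 → 163
rgb(102, 159, 163) = #669fa3.

#669fa3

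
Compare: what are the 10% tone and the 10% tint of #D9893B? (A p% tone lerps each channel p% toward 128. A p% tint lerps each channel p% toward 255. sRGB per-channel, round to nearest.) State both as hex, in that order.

#D08842, #DD954F

#D9893B is rgb(217, 137, 59).
10% tone:
  R: 217 + 0.1×(128−217) = 217 − 8.9 = 208.1 → 208
  G: 137 − 0.9 = 136.1 → 136
  B: 59 + 0.1×(128−59) = 59 + 6.9 = 65.9 → 66
  → #D08842
10% tint:
  R: 217 + 0.1×(255−217) = 217 + 3.8 = 220.8 → 221
  G: 137 + 0.1×(255−137) = 137 + 11.8 = 148.8 → 149
  B: 59 + 0.1×(255−59) = 59 + 19.6 = 78.6 → 79
  → #DD954F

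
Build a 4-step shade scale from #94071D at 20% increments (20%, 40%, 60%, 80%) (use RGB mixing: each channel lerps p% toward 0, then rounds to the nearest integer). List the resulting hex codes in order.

#760617, #590411, #3B030C, #1E0106

#94071D is rgb(148, 7, 29).
20%: (148 − 29.6 = 118.4→118, 7 − 1.4 = 5.6→6, 29 − 5.8 = 23.2→23) → #760617
40%: (148 − 59.2 = 88.8→89, 7 − 2.8 = 4.2→4, 29 − 11.6 = 17.4→17) → #590411
60%: (148 − 88.8 = 59.2→59, 7 − 4.2 = 2.8→3, 29 − 17.4 = 11.6→12) → #3B030C
80%: (148 − 118.4 = 29.6→30, 7 − 5.6 = 1.4→1, 29 − 23.2 = 5.8→6) → #1E0106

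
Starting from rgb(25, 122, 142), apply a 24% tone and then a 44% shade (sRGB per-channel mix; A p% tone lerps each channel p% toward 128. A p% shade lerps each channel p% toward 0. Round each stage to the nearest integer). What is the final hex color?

#1c454e

Per channel, c → c + 0.24(128 − c):
  R: 25 + 0.24×(128−25) = 25 + 24.72 = 49.72 → 50
  G: 122 + 1.44 = 123.44 → 123
  B: 142 − 3.36 = 138.64 → 139
After the tone: rgb(50, 123, 139) = #327b8b.
Per channel, c → c + 0.44(0 − c):
  R: 50 − 22 = 28 → 28
  G: 123 − 54.12 = 68.88 → 69
  B: 139 − 61.16 = 77.84 → 78
rgb(28, 69, 78) = #1c454e.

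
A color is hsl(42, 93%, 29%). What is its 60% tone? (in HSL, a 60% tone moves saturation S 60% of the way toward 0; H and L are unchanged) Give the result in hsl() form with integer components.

hsl(42, 37%, 29%)

S moves 60% from 93 toward 0: 93 − 55.8 = 37.2 → 37.
H and L are unchanged.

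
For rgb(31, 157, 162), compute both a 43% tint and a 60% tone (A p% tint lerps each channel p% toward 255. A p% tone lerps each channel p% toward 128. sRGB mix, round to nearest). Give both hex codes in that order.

#7fc7ca, #598c8e

43% tint:
  R: 31 + 96.32 = 127.32 → 127
  G: 157 + 42.14 = 199.14 → 199
  B: 162 + 0.43×(255−162) = 162 + 39.99 = 201.99 → 202
  → #7fc7ca
60% tone:
  R: 31 + 0.6×(128−31) = 31 + 58.2 = 89.2 → 89
  G: 157 − 17.4 = 139.6 → 140
  B: 162 + 0.6×(128−162) = 162 − 20.4 = 141.6 → 142
  → #598c8e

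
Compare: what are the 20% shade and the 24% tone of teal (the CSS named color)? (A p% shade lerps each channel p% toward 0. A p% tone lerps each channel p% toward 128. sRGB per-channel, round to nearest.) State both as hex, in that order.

CSS teal is rgb(0, 128, 128).
20% shade:
  R: 0 + 0.2×(0−0) = 0 + 0 = 0 → 0
  G: 128 − 25.6 = 102.4 → 102
  B: 128 + 0.2×(0−128) = 128 − 25.6 = 102.4 → 102
  → #006666
24% tone:
  R: 0 + 0.24×(128−0) = 0 + 30.72 = 30.72 → 31
  G: 128 + 0 = 128 → 128
  B: 128 + 0.24×(128−128) = 128 + 0 = 128 → 128
  → #1F8080

#006666, #1F8080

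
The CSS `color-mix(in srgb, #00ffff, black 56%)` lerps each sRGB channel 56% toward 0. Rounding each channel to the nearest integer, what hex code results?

#007070

#00ffff is rgb(0, 255, 255).
Per channel, c → c + 0.56(0 − c):
  R: 0 + 0 = 0 → 0
  G: 255 − 142.8 = 112.2 → 112
  B: 255 + 0.56×(0−255) = 255 − 142.8 = 112.2 → 112
rgb(0, 112, 112) = #007070.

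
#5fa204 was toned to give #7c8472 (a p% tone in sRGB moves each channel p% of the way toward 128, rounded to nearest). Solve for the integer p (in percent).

89%

#5fa204 is rgb(95, 162, 4); #7c8472 is rgb(124, 132, 114).
On the B channel (widest range): 114 ≈ 4 + (p/100)(128 − 4), so p ≈ 100×(114 − 4)/(128 − 4) = 11000/124 = 88.71.
p = 89 reproduces all three channels after rounding.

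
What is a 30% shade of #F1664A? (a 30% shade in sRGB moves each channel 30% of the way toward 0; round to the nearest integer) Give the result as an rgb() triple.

rgb(169, 71, 52)

#F1664A is rgb(241, 102, 74).
A 30% shade moves each channel 30% toward 0:
  R: 241 + 0.3×(0−241) = 241 − 72.3 = 168.7 → 169
  G: 102 + 0.3×(0−102) = 102 − 30.6 = 71.4 → 71
  B: 74 − 22.2 = 51.8 → 52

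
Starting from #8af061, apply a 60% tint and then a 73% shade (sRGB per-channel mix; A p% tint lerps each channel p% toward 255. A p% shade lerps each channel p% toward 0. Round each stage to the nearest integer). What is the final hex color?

#8af061 is rgb(138, 240, 97).
A 60% tint moves each channel 60% toward 255:
  R: 138 + 0.6×(255−138) = 138 + 70.2 = 208.2 → 208
  G: 240 + 9 = 249 → 249
  B: 97 + 0.6×(255−97) = 97 + 94.8 = 191.8 → 192
After the tint: rgb(208, 249, 192) = #d0f9c0.
Lerp each channel 73% toward 0:
  R: 208 − 151.84 = 56.16 → 56
  G: 249 − 181.77 = 67.23 → 67
  B: 192 + 0.73×(0−192) = 192 − 140.16 = 51.84 → 52
rgb(56, 67, 52) = #384334.

#384334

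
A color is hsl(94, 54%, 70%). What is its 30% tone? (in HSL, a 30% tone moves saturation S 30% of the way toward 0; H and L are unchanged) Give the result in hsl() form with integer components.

hsl(94, 38%, 70%)

S moves 30% from 54 toward 0: 54 − 16.2 = 37.8 → 38.
H and L are unchanged.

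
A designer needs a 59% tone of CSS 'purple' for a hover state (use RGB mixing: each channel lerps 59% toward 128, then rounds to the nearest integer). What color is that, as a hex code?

#804C80

CSS purple is rgb(128, 0, 128).
A 59% tone moves each channel 59% toward 128:
  R: 128 + 0 = 128 → 128
  G: 0 + 0.59×(128−0) = 0 + 75.52 = 75.52 → 76
  B: 128 + 0.59×(128−128) = 128 + 0 = 128 → 128
rgb(128, 76, 128) = #804C80.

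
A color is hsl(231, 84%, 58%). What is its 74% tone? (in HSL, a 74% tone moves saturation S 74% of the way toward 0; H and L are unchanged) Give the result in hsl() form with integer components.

S moves 74% from 84 toward 0: 84 − 62.16 = 21.84 → 22.
H and L are unchanged.

hsl(231, 22%, 58%)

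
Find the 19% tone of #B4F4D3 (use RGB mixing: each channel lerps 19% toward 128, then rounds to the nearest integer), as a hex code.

#B4F4D3 is rgb(180, 244, 211).
Per channel, c → c + 0.19(128 − c):
  R: 180 + 0.19×(128−180) = 180 − 9.88 = 170.12 → 170
  G: 244 + 0.19×(128−244) = 244 − 22.04 = 221.96 → 222
  B: 211 − 15.77 = 195.23 → 195
rgb(170, 222, 195) = #AADEC3.

#AADEC3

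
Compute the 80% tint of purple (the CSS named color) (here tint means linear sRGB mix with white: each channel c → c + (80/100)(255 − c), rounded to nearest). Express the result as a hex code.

#e6cce6

CSS purple is rgb(128, 0, 128).
Lerp each channel 80% toward 255:
  R: 128 + 101.6 = 229.6 → 230
  G: 0 + 0.8×(255−0) = 0 + 204 = 204 → 204
  B: 128 + 0.8×(255−128) = 128 + 101.6 = 229.6 → 230
rgb(230, 204, 230) = #e6cce6.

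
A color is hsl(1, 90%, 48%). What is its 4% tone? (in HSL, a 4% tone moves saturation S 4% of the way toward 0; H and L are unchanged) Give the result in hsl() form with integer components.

hsl(1, 86%, 48%)

S moves 4% from 90 toward 0: 90 − 3.6 = 86.4 → 86.
H and L are unchanged.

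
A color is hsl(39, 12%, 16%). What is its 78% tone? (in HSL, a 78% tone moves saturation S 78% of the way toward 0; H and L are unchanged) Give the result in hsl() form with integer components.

S moves 78% from 12 toward 0: 12 − 9.36 = 2.64 → 3.
H and L are unchanged.

hsl(39, 3%, 16%)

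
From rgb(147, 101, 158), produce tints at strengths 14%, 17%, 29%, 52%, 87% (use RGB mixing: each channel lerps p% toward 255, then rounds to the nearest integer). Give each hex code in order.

14%: (147 + 15.12 = 162.12→162, 101 + 21.56 = 122.56→123, 158 + 13.58 = 171.58→172) → #A27BAC
17%: (147 + 18.36 = 165.36→165, 101 + 26.18 = 127.18→127, 158 + 16.49 = 174.49→174) → #A57FAE
29%: (147 + 31.32 = 178.32→178, 101 + 44.66 = 145.66→146, 158 + 28.13 = 186.13→186) → #B292BA
52%: (147 + 56.16 = 203.16→203, 101 + 80.08 = 181.08→181, 158 + 50.44 = 208.44→208) → #CBB5D0
87%: (147 + 93.96 = 240.96→241, 101 + 133.98 = 234.98→235, 158 + 84.39 = 242.39→242) → #F1EBF2

#A27BAC, #A57FAE, #B292BA, #CBB5D0, #F1EBF2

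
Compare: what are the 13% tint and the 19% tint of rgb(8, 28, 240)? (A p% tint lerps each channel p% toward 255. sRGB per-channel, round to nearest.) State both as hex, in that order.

#283AF2, #3747F3

13% tint:
  R: 8 + 0.13×(255−8) = 8 + 32.11 = 40.11 → 40
  G: 28 + 0.13×(255−28) = 28 + 29.51 = 57.51 → 58
  B: 240 + 0.13×(255−240) = 240 + 1.95 = 241.95 → 242
  → #283AF2
19% tint:
  R: 8 + 0.19×(255−8) = 8 + 46.93 = 54.93 → 55
  G: 28 + 0.19×(255−28) = 28 + 43.13 = 71.13 → 71
  B: 240 + 0.19×(255−240) = 240 + 2.85 = 242.85 → 243
  → #3747F3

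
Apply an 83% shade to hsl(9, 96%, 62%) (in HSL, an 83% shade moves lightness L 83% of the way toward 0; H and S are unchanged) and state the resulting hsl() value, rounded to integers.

hsl(9, 96%, 11%)

L moves 83% from 62 toward 0: 62 − 51.46 = 10.54 → 11.
H and S are unchanged.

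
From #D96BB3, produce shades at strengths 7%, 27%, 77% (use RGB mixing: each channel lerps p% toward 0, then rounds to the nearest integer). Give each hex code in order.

#D96BB3 is rgb(217, 107, 179).
7%: (217 − 15.19 = 201.81→202, 107 − 7.49 = 99.51→100, 179 − 12.53 = 166.47→166) → #CA64A6
27%: (217 − 58.59 = 158.41→158, 107 − 28.89 = 78.11→78, 179 − 48.33 = 130.67→131) → #9E4E83
77%: (217 − 167.09 = 49.91→50, 107 − 82.39 = 24.61→25, 179 − 137.83 = 41.17→41) → #321929

#CA64A6, #9E4E83, #321929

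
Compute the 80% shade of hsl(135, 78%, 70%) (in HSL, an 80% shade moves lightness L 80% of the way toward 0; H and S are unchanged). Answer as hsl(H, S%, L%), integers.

hsl(135, 78%, 14%)

L moves 80% from 70 toward 0: 70 − 56 = 14 → 14.
H and S are unchanged.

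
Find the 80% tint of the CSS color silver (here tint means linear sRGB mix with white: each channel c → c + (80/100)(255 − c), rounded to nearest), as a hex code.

#F2F2F2

CSS silver is rgb(192, 192, 192).
Per channel, c → c + 0.8(255 − c):
  R: 192 + 0.8×(255−192) = 192 + 50.4 = 242.4 → 242
  G: 192 + 0.8×(255−192) = 192 + 50.4 = 242.4 → 242
  B: 192 + 0.8×(255−192) = 192 + 50.4 = 242.4 → 242
rgb(242, 242, 242) = #F2F2F2.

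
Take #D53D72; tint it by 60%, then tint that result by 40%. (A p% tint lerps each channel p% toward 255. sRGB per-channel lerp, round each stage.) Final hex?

#F5D0DD

#D53D72 is rgb(213, 61, 114).
Lerp each channel 60% toward 255:
  R: 213 + 0.6×(255−213) = 213 + 25.2 = 238.2 → 238
  G: 61 + 116.4 = 177.4 → 177
  B: 114 + 84.6 = 198.6 → 199
After the tint: rgb(238, 177, 199) = #EEB1C7.
Lerp each channel 40% toward 255:
  R: 238 + 0.4×(255−238) = 238 + 6.8 = 244.8 → 245
  G: 177 + 31.2 = 208.2 → 208
  B: 199 + 0.4×(255−199) = 199 + 22.4 = 221.4 → 221
rgb(245, 208, 221) = #F5D0DD.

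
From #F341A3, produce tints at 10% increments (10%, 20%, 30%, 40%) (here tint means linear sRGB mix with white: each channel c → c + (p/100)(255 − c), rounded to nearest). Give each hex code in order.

#F454AC, #F567B5, #F77ABF, #F88DC8

#F341A3 is rgb(243, 65, 163).
10%: (243 + 1.2 = 244.2→244, 65 + 19 = 84→84, 163 + 9.2 = 172.2→172) → #F454AC
20%: (243 + 2.4 = 245.4→245, 65 + 38 = 103→103, 163 + 18.4 = 181.4→181) → #F567B5
30%: (243 + 3.6 = 246.6→247, 65 + 57 = 122→122, 163 + 27.6 = 190.6→191) → #F77ABF
40%: (243 + 4.8 = 247.8→248, 65 + 76 = 141→141, 163 + 36.8 = 199.8→200) → #F88DC8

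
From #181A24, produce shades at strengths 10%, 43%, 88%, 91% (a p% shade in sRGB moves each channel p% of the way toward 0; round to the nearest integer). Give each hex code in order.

#161720, #0E0F15, #030304, #020203

#181A24 is rgb(24, 26, 36).
10%: (24 − 2.4 = 21.6→22, 26 − 2.6 = 23.4→23, 36 − 3.6 = 32.4→32) → #161720
43%: (24 − 10.32 = 13.68→14, 26 − 11.18 = 14.82→15, 36 − 15.48 = 20.52→21) → #0E0F15
88%: (24 − 21.12 = 2.88→3, 26 − 22.88 = 3.12→3, 36 − 31.68 = 4.32→4) → #030304
91%: (24 − 21.84 = 2.16→2, 26 − 23.66 = 2.34→2, 36 − 32.76 = 3.24→3) → #020203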